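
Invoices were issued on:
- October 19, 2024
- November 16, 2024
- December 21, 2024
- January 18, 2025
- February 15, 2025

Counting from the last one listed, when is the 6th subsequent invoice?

These are Saturdays at 28- or 35-day spacing (28, 35, 28, 28).
The pattern: 3rd Saturday of the month.
3rd Saturday of March 2025: March 15, 2025.
April 2025 — 3rd Saturday is April 19, 2025.
3rd Saturday of May 2025: May 17, 2025.
June 2025 — 3rd Saturday is June 21, 2025.
3rd Saturday of July 2025: July 19, 2025.
August 2025 — 3rd Saturday is August 16, 2025.

August 16, 2025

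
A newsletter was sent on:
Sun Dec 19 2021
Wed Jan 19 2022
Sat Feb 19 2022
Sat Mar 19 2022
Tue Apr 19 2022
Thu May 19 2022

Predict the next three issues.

The day-of-month is always 19 (31, 31, 28, 31, 30 days between events).
So this recurs on the 19th of each month.
Next: June 2022 → Sun Jun 19 2022.
Next: July 2022 → Tue Jul 19 2022.
August 2022: Fri Aug 19 2022.

Sun Jun 19 2022, Tue Jul 19 2022, Fri Aug 19 2022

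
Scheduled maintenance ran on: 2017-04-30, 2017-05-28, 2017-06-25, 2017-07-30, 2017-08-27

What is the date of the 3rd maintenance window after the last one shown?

All Sundays; the gaps (28, 28, 35, 28) vary with month length.
This is the last Sunday of each month.
September 2017 ends with Sunday 2017-09-24.
Last Sunday of October 2017: 2017-10-29.
November 2017 ends with Sunday 2017-11-26.

2017-11-26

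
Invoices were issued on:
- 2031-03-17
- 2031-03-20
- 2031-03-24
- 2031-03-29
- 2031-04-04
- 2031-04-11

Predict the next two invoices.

2031-04-19, 2031-04-28

The spacing grows by 1 each time: 3, 4, 5, 6, 7 days.
Next gap: 8 days. 2031-04-11 + 8 days = 2031-04-19.
Next gap: 9 days. 2031-04-19 + 9 days = 2031-04-28.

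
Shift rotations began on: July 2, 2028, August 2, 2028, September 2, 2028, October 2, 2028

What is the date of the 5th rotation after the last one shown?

March 2, 2029

The day-of-month is always 2 (31, 31, 30 days between events).
So this recurs on the 2nd of each month.
November 2028: November 2, 2028.
December 2028: December 2, 2028.
Next: January 2029 → January 2, 2029.
February 2029: February 2, 2029.
March 2029: March 2, 2029.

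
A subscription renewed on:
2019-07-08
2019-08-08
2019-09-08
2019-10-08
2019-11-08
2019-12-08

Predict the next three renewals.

The day-of-month is always 8 (31, 31, 30, 31, 30 days between events).
So this recurs on the 8th of each month.
Next: January 2020 → 2020-01-08.
Next: February 2020 → 2020-02-08.
March 2020: 2020-03-08.

2020-01-08, 2020-02-08, 2020-03-08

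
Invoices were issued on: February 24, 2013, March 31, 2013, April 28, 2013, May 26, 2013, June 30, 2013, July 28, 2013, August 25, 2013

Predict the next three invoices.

September 29, 2013; October 27, 2013; November 24, 2013

All Sundays; the gaps (35, 28, 28, 35, 28, 28) vary with month length.
This is the last Sunday of each month.
September 2013 ends with Sunday September 29, 2013.
Last Sunday of October 2013: October 27, 2013.
Last Sunday of November 2013: November 24, 2013.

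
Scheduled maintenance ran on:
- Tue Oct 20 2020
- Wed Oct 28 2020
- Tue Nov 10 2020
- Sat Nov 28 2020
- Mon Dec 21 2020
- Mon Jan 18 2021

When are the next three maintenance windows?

Sat Feb 20 2021, Tue Mar 30 2021, Wed May 12 2021

Gaps: 8, 13, 18, 23, 28 days — each gap is 5 larger than the previous one.
Next gap: 33 days. Mon Jan 18 2021 + 33 days = Sat Feb 20 2021.
Next gap: 38 days. Sat Feb 20 2021 + 38 days = Tue Mar 30 2021.
Next gap: 43 days. Tue Mar 30 2021 + 43 days = Wed May 12 2021.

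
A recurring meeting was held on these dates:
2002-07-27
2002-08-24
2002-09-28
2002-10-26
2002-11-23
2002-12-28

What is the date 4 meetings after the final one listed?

2003-04-26

These are Saturdays at 28- or 35-day spacing (28, 35, 28, 28, 35).
The pattern: 4th Saturday of the month.
January 2003 — 4th Saturday is 2003-01-25.
4th Saturday of February 2003: 2003-02-22.
4th Saturday of March 2003: 2003-03-22.
April 2003 — 4th Saturday is 2003-04-26.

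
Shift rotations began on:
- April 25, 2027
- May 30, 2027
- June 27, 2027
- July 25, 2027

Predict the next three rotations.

These are Sundays with 35, 28, 28-day gaps.
Each is the final Sunday of its month — May 30, 2027 is past the 28th, so '4th Sunday' doesn't fit.
August 2027 ends with Sunday August 29, 2027.
September 2027 ends with Sunday September 26, 2027.
Last Sunday of October 2027: October 31, 2027.

August 29, 2027; September 26, 2027; October 31, 2027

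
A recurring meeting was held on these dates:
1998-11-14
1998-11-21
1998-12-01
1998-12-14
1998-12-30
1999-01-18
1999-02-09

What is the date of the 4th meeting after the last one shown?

Intervals are 7, 10, 13, 16, 19, 22 days — an arithmetic progression with common difference 3.
Next gap: 25 days. 1999-02-09 + 25 days = 1999-03-06.
Next gap: 28 days. 1999-03-06 + 28 days = 1999-04-03.
Next gap: 31 days. 1999-04-03 + 31 days = 1999-05-04.
Next gap: 34 days. 1999-05-04 + 34 days = 1999-06-07.

1999-06-07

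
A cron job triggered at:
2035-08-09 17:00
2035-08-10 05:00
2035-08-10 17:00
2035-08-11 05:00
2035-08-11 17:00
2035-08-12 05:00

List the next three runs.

2035-08-12 17:00, 2035-08-13 05:00, 2035-08-13 17:00

The interval is a steady 12 hours (12, 12, 12, 12, 12).
2035-08-12 05:00 + 12 h = 2035-08-12 17:00.
2035-08-12 17:00 + 12 h = 2035-08-13 05:00.
2035-08-13 05:00 + 12 h = 2035-08-13 17:00.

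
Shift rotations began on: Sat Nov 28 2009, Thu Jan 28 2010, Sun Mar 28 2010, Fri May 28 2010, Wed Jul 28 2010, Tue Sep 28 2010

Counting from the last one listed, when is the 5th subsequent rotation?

Gaps: 61, 59, 61, 61, 62 days — not constant. Every event is on the 28th of the month.
Pattern: the 28th of every 2 months.
November 2010: Sun Nov 28 2010.
January 2011: Fri Jan 28 2011.
Next: March 2011 → Mon Mar 28 2011.
Next: May 2011 → Sat May 28 2011.
Next: July 2011 → Thu Jul 28 2011.

Thu Jul 28 2011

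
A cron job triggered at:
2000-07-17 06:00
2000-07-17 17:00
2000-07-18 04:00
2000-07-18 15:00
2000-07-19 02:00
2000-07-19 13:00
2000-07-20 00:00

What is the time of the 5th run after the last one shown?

2000-07-22 07:00

Spacing: 11, 11, 11, 11, 11, 11 h — constant 11 h.
2000-07-20 00:00 + 11 h = 2000-07-20 11:00.
2000-07-20 11:00 + 11 h = 2000-07-20 22:00.
2000-07-20 22:00 + 11 h = 2000-07-21 09:00.
2000-07-21 09:00 + 11 h = 2000-07-21 20:00.
2000-07-21 20:00 + 11 h = 2000-07-22 07:00.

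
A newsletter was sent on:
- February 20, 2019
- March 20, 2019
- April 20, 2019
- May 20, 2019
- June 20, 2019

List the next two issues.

The day-of-month is always 20 (28, 31, 30, 31 days between events).
So this recurs on the 20th of each month.
July 2019: July 20, 2019.
Next: August 2019 → August 20, 2019.

July 20, 2019; August 20, 2019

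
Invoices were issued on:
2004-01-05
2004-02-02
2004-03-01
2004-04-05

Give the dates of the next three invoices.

These are Mondays at 28- or 35-day spacing (28, 28, 35).
The pattern: 1st Monday of the month.
1st Monday of May 2004: 2004-05-03.
1st Monday of June 2004: 2004-06-07.
July 2004 — 1st Monday is 2004-07-05.

2004-05-03, 2004-06-07, 2004-07-05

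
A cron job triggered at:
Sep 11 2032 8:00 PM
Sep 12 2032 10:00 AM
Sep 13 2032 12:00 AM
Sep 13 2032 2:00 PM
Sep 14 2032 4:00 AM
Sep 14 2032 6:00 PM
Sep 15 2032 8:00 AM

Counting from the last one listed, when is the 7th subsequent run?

The interval is a steady 14 hours (14, 14, 14, 14, 14, 14).
Sep 15 2032 8:00 AM + 14 h = Sep 15 2032 10:00 PM.
Sep 15 2032 10:00 PM + 14 h = Sep 16 2032 12:00 PM.
Sep 16 2032 12:00 PM + 14 h = Sep 17 2032 2:00 AM.
Sep 17 2032 2:00 AM + 14 h = Sep 17 2032 4:00 PM.
Sep 17 2032 4:00 PM + 14 h = Sep 18 2032 6:00 AM.
Sep 18 2032 6:00 AM + 14 h = Sep 18 2032 8:00 PM.
Sep 18 2032 8:00 PM + 14 h = Sep 19 2032 10:00 AM.

Sep 19 2032 10:00 AM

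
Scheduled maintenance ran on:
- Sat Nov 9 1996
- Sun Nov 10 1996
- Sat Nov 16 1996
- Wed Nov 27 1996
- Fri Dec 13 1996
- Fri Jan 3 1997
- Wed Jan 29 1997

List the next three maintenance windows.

Sat Mar 1 1997, Sun Apr 6 1997, Sat May 17 1997

Intervals are 1, 6, 11, 16, 21, 26 days — an arithmetic progression with common difference 5.
Next gap: 31 days. Wed Jan 29 1997 + 31 days = Sat Mar 1 1997.
Next gap: 36 days. Sat Mar 1 1997 + 36 days = Sun Apr 6 1997.
Next gap: 41 days. Sun Apr 6 1997 + 41 days = Sat May 17 1997.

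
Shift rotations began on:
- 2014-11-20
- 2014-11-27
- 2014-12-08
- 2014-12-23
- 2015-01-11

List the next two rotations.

Gaps: 7, 11, 15, 19 days — each gap is 4 larger than the previous one.
Next gap: 23 days. 2015-01-11 + 23 days = 2015-02-03.
Next gap: 27 days. 2015-02-03 + 27 days = 2015-03-02.

2015-02-03, 2015-03-02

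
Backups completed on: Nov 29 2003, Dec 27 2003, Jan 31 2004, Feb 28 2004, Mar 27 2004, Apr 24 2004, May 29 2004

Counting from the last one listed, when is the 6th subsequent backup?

Nov 27 2004

These are Saturdays with 28, 35, 28, 28, 28, 35-day gaps.
Each is the final Saturday of its month — Nov 29 2003 is past the 28th, so '4th Saturday' doesn't fit.
June 2004 ends with Saturday Jun 26 2004.
Last Saturday of July 2004: Jul 31 2004.
August 2004 ends with Saturday Aug 28 2004.
Last Saturday of September 2004: Sep 25 2004.
Last Saturday of October 2004: Oct 30 2004.
November 2004 ends with Saturday Nov 27 2004.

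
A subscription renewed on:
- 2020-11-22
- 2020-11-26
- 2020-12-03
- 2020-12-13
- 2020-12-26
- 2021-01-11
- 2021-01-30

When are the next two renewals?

2021-02-21, 2021-03-18

The spacing grows by 3 each time: 4, 7, 10, 13, 16, 19 days.
Next gap: 22 days. 2021-01-30 + 22 days = 2021-02-21.
Next gap: 25 days. 2021-02-21 + 25 days = 2021-03-18.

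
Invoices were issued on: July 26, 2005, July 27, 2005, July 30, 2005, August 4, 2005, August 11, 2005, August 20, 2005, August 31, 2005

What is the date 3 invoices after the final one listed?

October 15, 2005

Gaps: 1, 3, 5, 7, 9, 11 days — each gap is 2 larger than the previous one.
Next gap: 13 days. August 31, 2005 + 13 days = September 13, 2005.
Next gap: 15 days. September 13, 2005 + 15 days = September 28, 2005.
Next gap: 17 days. September 28, 2005 + 17 days = October 15, 2005.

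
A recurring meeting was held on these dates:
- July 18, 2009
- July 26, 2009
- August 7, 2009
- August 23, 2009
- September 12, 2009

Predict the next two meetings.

Intervals are 8, 12, 16, 20 days — an arithmetic progression with common difference 4.
Next gap: 24 days. September 12, 2009 + 24 days = October 6, 2009.
Next gap: 28 days. October 6, 2009 + 28 days = November 3, 2009.

October 6, 2009; November 3, 2009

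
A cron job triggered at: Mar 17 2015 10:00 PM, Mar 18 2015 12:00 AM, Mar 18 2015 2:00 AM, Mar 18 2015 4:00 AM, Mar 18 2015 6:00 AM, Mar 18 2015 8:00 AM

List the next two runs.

Mar 18 2015 10:00 AM, Mar 18 2015 12:00 PM

Gaps: 2, 2, 2, 2, 2 hours — each event is 2 hours after the previous one.
Mar 18 2015 8:00 AM + 2 h = Mar 18 2015 10:00 AM.
Mar 18 2015 10:00 AM + 2 h = Mar 18 2015 12:00 PM.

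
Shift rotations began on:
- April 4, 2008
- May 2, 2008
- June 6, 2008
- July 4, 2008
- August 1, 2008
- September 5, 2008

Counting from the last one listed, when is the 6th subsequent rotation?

Gaps: 28, 35, 28, 28, 35 days — a mix of 28 and 35. Every date is a Friday.
Each is the 1st Friday of its month.
1st Friday of October 2008: October 3, 2008.
1st Friday of November 2008: November 7, 2008.
1st Friday of December 2008: December 5, 2008.
January 2009 — 1st Friday is January 2, 2009.
1st Friday of February 2009: February 6, 2009.
1st Friday of March 2009: March 6, 2009.

March 6, 2009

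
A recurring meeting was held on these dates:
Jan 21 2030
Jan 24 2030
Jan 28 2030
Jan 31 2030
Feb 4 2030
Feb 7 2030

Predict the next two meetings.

Feb 11 2030, Feb 14 2030

Gaps: 3, 4, 3, 4, 3 days — not constant, but cyclic with period 2.
The events fall on every Monday and Thursday.
The following Monday is Feb 11 2030.
The following Thursday is Feb 14 2030.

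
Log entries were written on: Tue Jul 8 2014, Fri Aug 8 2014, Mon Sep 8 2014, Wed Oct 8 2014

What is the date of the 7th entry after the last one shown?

Fri May 8 2015

Each date is the 8th; the gaps (31, 31, 30) track the month lengths.
The rule is the 8th of each month.
Next: November 2014 → Sat Nov 8 2014.
December 2014: Mon Dec 8 2014.
January 2015: Thu Jan 8 2015.
Next: February 2015 → Sun Feb 8 2015.
Next: March 2015 → Sun Mar 8 2015.
Next: April 2015 → Wed Apr 8 2015.
Next: May 2015 → Fri May 8 2015.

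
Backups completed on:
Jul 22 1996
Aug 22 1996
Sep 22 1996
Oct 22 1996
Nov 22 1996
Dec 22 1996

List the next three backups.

Jan 22 1997, Feb 22 1997, Mar 22 1997

Each date is the 22nd; the gaps (31, 31, 30, 31, 30) track the month lengths.
The rule is the 22nd of each month.
January 1997: Jan 22 1997.
Next: February 1997 → Feb 22 1997.
Next: March 1997 → Mar 22 1997.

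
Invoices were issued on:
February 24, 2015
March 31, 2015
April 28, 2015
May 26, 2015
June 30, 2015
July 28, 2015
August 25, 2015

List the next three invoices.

Every date is a Tuesday; gaps 35, 28, 28, 35, 28, 28 days.
Each is the last Tuesday of its month (at least one falls on the 29th or later, ruling out '4th Tuesday').
September 2015 ends with Tuesday September 29, 2015.
October 2015 ends with Tuesday October 27, 2015.
November 2015 ends with Tuesday November 24, 2015.

September 29, 2015; October 27, 2015; November 24, 2015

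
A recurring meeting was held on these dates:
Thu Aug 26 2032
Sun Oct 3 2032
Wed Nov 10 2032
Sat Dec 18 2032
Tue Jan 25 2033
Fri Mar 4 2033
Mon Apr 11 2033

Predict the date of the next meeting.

Gaps between consecutive events: 38, 38, 38, 38, 38, 38 days — a constant 38-day interval.
Mon Apr 11 2033 + 38 days = Thu May 19 2033.

Thu May 19 2033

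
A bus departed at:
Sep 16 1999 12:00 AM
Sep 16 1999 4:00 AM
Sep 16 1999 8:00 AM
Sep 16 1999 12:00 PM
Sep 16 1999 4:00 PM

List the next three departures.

Gaps: 4, 4, 4, 4 hours — each event is 4 hours after the previous one.
Sep 16 1999 4:00 PM + 4 h = Sep 16 1999 8:00 PM.
Sep 16 1999 8:00 PM + 4 h = Sep 17 1999 12:00 AM.
Sep 17 1999 12:00 AM + 4 h = Sep 17 1999 4:00 AM.

Sep 16 1999 8:00 PM, Sep 17 1999 12:00 AM, Sep 17 1999 4:00 AM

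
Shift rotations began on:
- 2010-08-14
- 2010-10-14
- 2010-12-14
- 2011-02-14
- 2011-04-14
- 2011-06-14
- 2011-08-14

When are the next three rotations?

The day-of-month is always 14 (61, 61, 62, 59, 61, 61 days between events).
So this recurs on the 14th of every 2 months.
Next: October 2011 → 2011-10-14.
December 2011: 2011-12-14.
February 2012: 2012-02-14.

2011-10-14, 2011-12-14, 2012-02-14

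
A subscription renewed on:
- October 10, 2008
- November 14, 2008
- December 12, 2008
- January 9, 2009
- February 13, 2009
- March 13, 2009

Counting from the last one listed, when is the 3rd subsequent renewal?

All dates are Fridays, 35, 28, 28, 35, 28 days apart.
Specifically, the 2nd Friday of each month.
2nd Friday of April 2009: April 10, 2009.
May 2009 — 2nd Friday is May 8, 2009.
2nd Friday of June 2009: June 12, 2009.

June 12, 2009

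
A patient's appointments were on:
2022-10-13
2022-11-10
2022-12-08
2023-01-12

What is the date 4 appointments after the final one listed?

All dates are Thursdays, 28, 28, 35 days apart.
Specifically, the 2nd Thursday of each month.
February 2023 — 2nd Thursday is 2023-02-09.
March 2023 — 2nd Thursday is 2023-03-09.
2nd Thursday of April 2023: 2023-04-13.
May 2023 — 2nd Thursday is 2023-05-11.

2023-05-11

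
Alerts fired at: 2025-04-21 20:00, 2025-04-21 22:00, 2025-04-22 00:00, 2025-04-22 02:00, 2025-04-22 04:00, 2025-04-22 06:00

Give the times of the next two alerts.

2025-04-22 08:00, 2025-04-22 10:00

Spacing: 2, 2, 2, 2, 2 h — constant 2 h.
2025-04-22 06:00 + 2 h = 2025-04-22 08:00.
2025-04-22 08:00 + 2 h = 2025-04-22 10:00.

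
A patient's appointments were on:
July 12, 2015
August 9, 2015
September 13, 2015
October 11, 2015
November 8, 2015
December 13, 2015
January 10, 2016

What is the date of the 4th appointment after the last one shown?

Gaps: 28, 35, 28, 28, 35, 28 days — a mix of 28 and 35. Every date is a Sunday.
Each is the 2nd Sunday of its month.
2nd Sunday of February 2016: February 14, 2016.
2nd Sunday of March 2016: March 13, 2016.
April 2016 — 2nd Sunday is April 10, 2016.
2nd Sunday of May 2016: May 8, 2016.

May 8, 2016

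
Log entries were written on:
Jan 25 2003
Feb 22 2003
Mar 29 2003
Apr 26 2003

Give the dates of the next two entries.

Every date is a Saturday; gaps 28, 35, 28 days.
Each is the last Saturday of its month (at least one falls on the 29th or later, ruling out '4th Saturday').
Last Saturday of May 2003: May 31 2003.
Last Saturday of June 2003: Jun 28 2003.

May 31 2003, Jun 28 2003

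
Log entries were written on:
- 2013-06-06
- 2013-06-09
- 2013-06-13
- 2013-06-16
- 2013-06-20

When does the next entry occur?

Gaps: 3, 4, 3, 4 days — not constant, but cyclic with period 2.
The events fall on every Thursday and Sunday.
Next Sunday: 2013-06-23.

2013-06-23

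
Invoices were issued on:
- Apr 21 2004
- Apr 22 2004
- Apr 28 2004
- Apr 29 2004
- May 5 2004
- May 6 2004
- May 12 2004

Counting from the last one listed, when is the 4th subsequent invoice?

May 26 2004

Gaps: 1, 6, 1, 6, 1, 6 days — not constant, but cyclic with period 2.
The events fall on every Wednesday and Thursday.
Next Thursday: May 13 2004.
Next Wednesday: May 19 2004.
The following Thursday is May 20 2004.
The following Wednesday is May 26 2004.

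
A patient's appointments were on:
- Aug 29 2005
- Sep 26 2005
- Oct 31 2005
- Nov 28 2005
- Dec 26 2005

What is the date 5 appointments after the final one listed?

May 29 2006

Every date is a Monday; gaps 28, 35, 28, 28 days.
Each is the last Monday of its month (at least one falls on the 29th or later, ruling out '4th Monday').
Last Monday of January 2006: Jan 30 2006.
February 2006 ends with Monday Feb 27 2006.
March 2006 ends with Monday Mar 27 2006.
Last Monday of April 2006: Apr 24 2006.
Last Monday of May 2006: May 29 2006.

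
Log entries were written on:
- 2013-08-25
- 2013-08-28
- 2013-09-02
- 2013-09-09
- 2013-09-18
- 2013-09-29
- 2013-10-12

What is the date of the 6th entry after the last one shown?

2014-02-09

The spacing grows by 2 each time: 3, 5, 7, 9, 11, 13 days.
Next gap: 15 days. 2013-10-12 + 15 days = 2013-10-27.
Next gap: 17 days. 2013-10-27 + 17 days = 2013-11-13.
Next gap: 19 days. 2013-11-13 + 19 days = 2013-12-02.
Next gap: 21 days. 2013-12-02 + 21 days = 2013-12-23.
Next gap: 23 days. 2013-12-23 + 23 days = 2014-01-15.
Next gap: 25 days. 2014-01-15 + 25 days = 2014-02-09.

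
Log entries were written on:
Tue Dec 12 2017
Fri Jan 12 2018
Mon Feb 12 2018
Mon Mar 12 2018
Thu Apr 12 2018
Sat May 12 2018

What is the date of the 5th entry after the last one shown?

Fri Oct 12 2018

Gaps: 31, 31, 28, 31, 30 days — not constant. Every event is on the 12th of the month.
Pattern: the 12th of each month.
Next: June 2018 → Tue Jun 12 2018.
Next: July 2018 → Thu Jul 12 2018.
Next: August 2018 → Sun Aug 12 2018.
Next: September 2018 → Wed Sep 12 2018.
October 2018: Fri Oct 12 2018.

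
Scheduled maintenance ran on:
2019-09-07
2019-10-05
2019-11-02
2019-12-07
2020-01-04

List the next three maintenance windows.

Gaps: 28, 28, 35, 28 days — a mix of 28 and 35. Every date is a Saturday.
Each is the 1st Saturday of its month.
February 2020 — 1st Saturday is 2020-02-01.
March 2020 — 1st Saturday is 2020-03-07.
April 2020 — 1st Saturday is 2020-04-04.

2020-02-01, 2020-03-07, 2020-04-04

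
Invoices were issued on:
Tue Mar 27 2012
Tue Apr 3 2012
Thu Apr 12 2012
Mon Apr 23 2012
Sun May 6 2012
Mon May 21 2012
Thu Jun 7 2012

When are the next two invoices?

Gaps: 7, 9, 11, 13, 15, 17 days — each gap is 2 larger than the previous one.
Next gap: 19 days. Thu Jun 7 2012 + 19 days = Tue Jun 26 2012.
Next gap: 21 days. Tue Jun 26 2012 + 21 days = Tue Jul 17 2012.

Tue Jun 26 2012, Tue Jul 17 2012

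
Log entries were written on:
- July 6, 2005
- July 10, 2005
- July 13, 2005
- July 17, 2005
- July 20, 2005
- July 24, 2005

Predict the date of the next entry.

July 27, 2005

Gaps: 4, 3, 4, 3, 4 days — not constant, but cyclic with period 2.
The events fall on every Wednesday and Sunday.
Next Wednesday: July 27, 2005.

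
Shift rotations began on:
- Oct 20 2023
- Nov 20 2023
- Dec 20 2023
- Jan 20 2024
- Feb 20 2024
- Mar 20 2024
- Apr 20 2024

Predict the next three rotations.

May 20 2024, Jun 20 2024, Jul 20 2024

The day-of-month is always 20 (31, 30, 31, 31, 29, 31 days between events).
So this recurs on the 20th of each month.
Next: May 2024 → May 20 2024.
June 2024: Jun 20 2024.
Next: July 2024 → Jul 20 2024.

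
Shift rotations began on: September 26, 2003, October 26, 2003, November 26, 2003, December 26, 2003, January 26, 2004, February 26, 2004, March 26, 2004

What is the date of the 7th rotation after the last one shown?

Each date is the 26th; the gaps (30, 31, 30, 31, 31, 29) track the month lengths.
The rule is the 26th of each month.
Next: April 2004 → April 26, 2004.
Next: May 2004 → May 26, 2004.
June 2004: June 26, 2004.
Next: July 2004 → July 26, 2004.
August 2004: August 26, 2004.
September 2004: September 26, 2004.
Next: October 2004 → October 26, 2004.

October 26, 2004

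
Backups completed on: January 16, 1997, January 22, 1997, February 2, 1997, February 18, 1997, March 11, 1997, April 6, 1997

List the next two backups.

Gaps: 6, 11, 16, 21, 26 days — each gap is 5 larger than the previous one.
Next gap: 31 days. April 6, 1997 + 31 days = May 7, 1997.
Next gap: 36 days. May 7, 1997 + 36 days = June 12, 1997.

May 7, 1997; June 12, 1997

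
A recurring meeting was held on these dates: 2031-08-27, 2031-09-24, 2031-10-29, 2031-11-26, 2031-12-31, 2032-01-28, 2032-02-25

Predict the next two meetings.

All Wednesdays; the gaps (28, 35, 28, 35, 28, 28) vary with month length.
This is the last Wednesday of each month.
March 2032 ends with Wednesday 2032-03-31.
April 2032 ends with Wednesday 2032-04-28.

2032-03-31, 2032-04-28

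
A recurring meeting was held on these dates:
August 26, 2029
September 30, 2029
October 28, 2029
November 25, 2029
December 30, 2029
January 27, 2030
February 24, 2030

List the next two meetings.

Every date is a Sunday; gaps 35, 28, 28, 35, 28, 28 days.
Each is the last Sunday of its month (at least one falls on the 29th or later, ruling out '4th Sunday').
March 2030 ends with Sunday March 31, 2030.
Last Sunday of April 2030: April 28, 2030.

March 31, 2030; April 28, 2030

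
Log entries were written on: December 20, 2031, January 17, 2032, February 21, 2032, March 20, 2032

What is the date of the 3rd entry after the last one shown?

Gaps: 28, 35, 28 days — a mix of 28 and 35. Every date is a Saturday.
Each is the 3rd Saturday of its month.
April 2032 — 3rd Saturday is April 17, 2032.
3rd Saturday of May 2032: May 15, 2032.
June 2032 — 3rd Saturday is June 19, 2032.

June 19, 2032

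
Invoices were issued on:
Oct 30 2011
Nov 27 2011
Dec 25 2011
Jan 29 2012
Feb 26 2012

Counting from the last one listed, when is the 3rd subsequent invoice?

May 27 2012

These are Sundays with 28, 28, 35, 28-day gaps.
Each is the final Sunday of its month — Oct 30 2011 is past the 28th, so '4th Sunday' doesn't fit.
March 2012 ends with Sunday Mar 25 2012.
Last Sunday of April 2012: Apr 29 2012.
Last Sunday of May 2012: May 27 2012.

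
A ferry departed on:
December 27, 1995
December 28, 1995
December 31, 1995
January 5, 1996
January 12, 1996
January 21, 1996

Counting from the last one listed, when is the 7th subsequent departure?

The spacing grows by 2 each time: 1, 3, 5, 7, 9 days.
Next gap: 11 days. January 21, 1996 + 11 days = February 1, 1996.
Next gap: 13 days. February 1, 1996 + 13 days = February 14, 1996.
Next gap: 15 days. February 14, 1996 + 15 days = February 29, 1996.
Next gap: 17 days. February 29, 1996 + 17 days = March 17, 1996.
Next gap: 19 days. March 17, 1996 + 19 days = April 5, 1996.
Next gap: 21 days. April 5, 1996 + 21 days = April 26, 1996.
Next gap: 23 days. April 26, 1996 + 23 days = May 19, 1996.

May 19, 1996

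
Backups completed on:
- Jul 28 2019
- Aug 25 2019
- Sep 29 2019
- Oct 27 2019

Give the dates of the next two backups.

Nov 24 2019, Dec 29 2019

Every date is a Sunday; gaps 28, 35, 28 days.
Each is the last Sunday of its month (at least one falls on the 29th or later, ruling out '4th Sunday').
November 2019 ends with Sunday Nov 24 2019.
December 2019 ends with Sunday Dec 29 2019.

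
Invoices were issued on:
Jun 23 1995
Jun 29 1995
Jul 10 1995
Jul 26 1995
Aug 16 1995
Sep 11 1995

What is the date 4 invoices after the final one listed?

Feb 12 1996

Intervals are 6, 11, 16, 21, 26 days — an arithmetic progression with common difference 5.
Next gap: 31 days. Sep 11 1995 + 31 days = Oct 12 1995.
Next gap: 36 days. Oct 12 1995 + 36 days = Nov 17 1995.
Next gap: 41 days. Nov 17 1995 + 41 days = Dec 28 1995.
Next gap: 46 days. Dec 28 1995 + 46 days = Feb 12 1996.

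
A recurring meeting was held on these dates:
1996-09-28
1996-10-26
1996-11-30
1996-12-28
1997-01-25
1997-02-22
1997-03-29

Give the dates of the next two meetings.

1997-04-26, 1997-05-31

These are Saturdays with 28, 35, 28, 28, 28, 35-day gaps.
Each is the final Saturday of its month — 1996-11-30 is past the 28th, so '4th Saturday' doesn't fit.
Last Saturday of April 1997: 1997-04-26.
Last Saturday of May 1997: 1997-05-31.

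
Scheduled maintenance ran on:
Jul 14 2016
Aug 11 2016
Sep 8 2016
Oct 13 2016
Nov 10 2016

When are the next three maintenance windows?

Gaps: 28, 28, 35, 28 days — a mix of 28 and 35. Every date is a Thursday.
Each is the 2nd Thursday of its month.
2nd Thursday of December 2016: Dec 8 2016.
January 2017 — 2nd Thursday is Jan 12 2017.
2nd Thursday of February 2017: Feb 9 2017.

Dec 8 2016, Jan 12 2017, Feb 9 2017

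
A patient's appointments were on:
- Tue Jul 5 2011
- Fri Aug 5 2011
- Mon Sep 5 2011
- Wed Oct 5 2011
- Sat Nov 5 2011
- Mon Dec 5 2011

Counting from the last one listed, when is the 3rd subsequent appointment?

Gaps: 31, 31, 30, 31, 30 days — not constant. Every event is on the 5th of the month.
Pattern: the 5th of each month.
Next: January 2012 → Thu Jan 5 2012.
Next: February 2012 → Sun Feb 5 2012.
Next: March 2012 → Mon Mar 5 2012.

Mon Mar 5 2012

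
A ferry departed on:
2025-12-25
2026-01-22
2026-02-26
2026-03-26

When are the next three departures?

These are Thursdays at 28- or 35-day spacing (28, 35, 28).
The pattern: 4th Thursday of the month.
4th Thursday of April 2026: 2026-04-23.
May 2026 — 4th Thursday is 2026-05-28.
June 2026 — 4th Thursday is 2026-06-25.

2026-04-23, 2026-05-28, 2026-06-25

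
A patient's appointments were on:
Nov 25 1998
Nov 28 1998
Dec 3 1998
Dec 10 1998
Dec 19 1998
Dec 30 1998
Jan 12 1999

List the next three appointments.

Jan 27 1999, Feb 13 1999, Mar 4 1999

The spacing grows by 2 each time: 3, 5, 7, 9, 11, 13 days.
Next gap: 15 days. Jan 12 1999 + 15 days = Jan 27 1999.
Next gap: 17 days. Jan 27 1999 + 17 days = Feb 13 1999.
Next gap: 19 days. Feb 13 1999 + 19 days = Mar 4 1999.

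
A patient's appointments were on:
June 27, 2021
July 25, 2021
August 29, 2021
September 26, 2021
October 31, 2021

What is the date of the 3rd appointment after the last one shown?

These are Sundays with 28, 35, 28, 35-day gaps.
Each is the final Sunday of its month — August 29, 2021 is past the 28th, so '4th Sunday' doesn't fit.
November 2021 ends with Sunday November 28, 2021.
Last Sunday of December 2021: December 26, 2021.
Last Sunday of January 2022: January 30, 2022.

January 30, 2022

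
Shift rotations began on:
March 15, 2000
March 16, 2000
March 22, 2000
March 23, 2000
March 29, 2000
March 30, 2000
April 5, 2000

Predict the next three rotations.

Every event lands on a Wednesday or Thursday (gaps cycle 1, 6, 1, 6, 1, 6).
So the schedule is: every Wednesday and Thursday.
Next Thursday: April 6, 2000.
Next Wednesday: April 12, 2000.
Next Thursday: April 13, 2000.

April 6, 2000; April 12, 2000; April 13, 2000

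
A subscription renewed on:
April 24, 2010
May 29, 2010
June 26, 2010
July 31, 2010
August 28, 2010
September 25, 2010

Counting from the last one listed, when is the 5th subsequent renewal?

All Saturdays; the gaps (35, 28, 35, 28, 28) vary with month length.
This is the last Saturday of each month.
Last Saturday of October 2010: October 30, 2010.
November 2010 ends with Saturday November 27, 2010.
December 2010 ends with Saturday December 25, 2010.
Last Saturday of January 2011: January 29, 2011.
Last Saturday of February 2011: February 26, 2011.

February 26, 2011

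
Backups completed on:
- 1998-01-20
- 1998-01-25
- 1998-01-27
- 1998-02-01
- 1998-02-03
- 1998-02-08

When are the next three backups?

Every event lands on a Tuesday or Sunday (gaps cycle 5, 2, 5, 2, 5).
So the schedule is: every Tuesday and Sunday.
The following Tuesday is 1998-02-10.
The following Sunday is 1998-02-15.
Next Tuesday: 1998-02-17.

1998-02-10, 1998-02-15, 1998-02-17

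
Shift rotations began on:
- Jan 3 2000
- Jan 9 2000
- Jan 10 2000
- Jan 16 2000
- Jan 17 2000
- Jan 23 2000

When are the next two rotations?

The gap pattern 6, 1, 6, 1, 6 repeats every 2 events.
These are the Mondays and Sundays of each week.
Next Monday: Jan 24 2000.
Next Sunday: Jan 30 2000.

Jan 24 2000, Jan 30 2000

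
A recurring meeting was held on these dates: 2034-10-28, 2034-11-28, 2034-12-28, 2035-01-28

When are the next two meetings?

2035-02-28, 2035-03-28

Each date is the 28th; the gaps (31, 30, 31) track the month lengths.
The rule is the 28th of each month.
February 2035: 2035-02-28.
Next: March 2035 → 2035-03-28.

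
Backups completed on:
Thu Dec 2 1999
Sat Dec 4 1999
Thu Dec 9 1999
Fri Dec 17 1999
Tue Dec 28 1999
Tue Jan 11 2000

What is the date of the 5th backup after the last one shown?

Intervals are 2, 5, 8, 11, 14 days — an arithmetic progression with common difference 3.
Next gap: 17 days. Tue Jan 11 2000 + 17 days = Fri Jan 28 2000.
Next gap: 20 days. Fri Jan 28 2000 + 20 days = Thu Feb 17 2000.
Next gap: 23 days. Thu Feb 17 2000 + 23 days = Sat Mar 11 2000.
Next gap: 26 days. Sat Mar 11 2000 + 26 days = Thu Apr 6 2000.
Next gap: 29 days. Thu Apr 6 2000 + 29 days = Fri May 5 2000.

Fri May 5 2000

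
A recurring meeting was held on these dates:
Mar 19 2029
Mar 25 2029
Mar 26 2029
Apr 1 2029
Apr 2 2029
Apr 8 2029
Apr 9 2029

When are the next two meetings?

Apr 15 2029, Apr 16 2029

The gap pattern 6, 1, 6, 1, 6, 1 repeats every 2 events.
These are the Mondays and Sundays of each week.
The following Sunday is Apr 15 2029.
Next Monday: Apr 16 2029.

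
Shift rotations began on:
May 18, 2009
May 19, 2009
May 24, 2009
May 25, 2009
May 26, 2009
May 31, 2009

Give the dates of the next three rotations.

June 1, 2009; June 2, 2009; June 7, 2009

The gap pattern 1, 5, 1, 1, 5 repeats every 3 events.
These are the Mondays, Tuesdays and Sundays of each week.
The following Monday is June 1, 2009.
Next Tuesday: June 2, 2009.
Next Sunday: June 7, 2009.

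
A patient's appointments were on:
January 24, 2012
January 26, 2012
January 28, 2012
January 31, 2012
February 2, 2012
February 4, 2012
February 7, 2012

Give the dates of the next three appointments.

Gaps: 2, 2, 3, 2, 2, 3 days — not constant, but cyclic with period 3.
The events fall on every Tuesday, Thursday and Saturday.
Next Thursday: February 9, 2012.
Next Saturday: February 11, 2012.
The following Tuesday is February 14, 2012.

February 9, 2012; February 11, 2012; February 14, 2012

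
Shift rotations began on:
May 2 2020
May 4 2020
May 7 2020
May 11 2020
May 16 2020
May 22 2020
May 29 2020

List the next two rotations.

Intervals are 2, 3, 4, 5, 6, 7 days — an arithmetic progression with common difference 1.
Next gap: 8 days. May 29 2020 + 8 days = Jun 6 2020.
Next gap: 9 days. Jun 6 2020 + 9 days = Jun 15 2020.

Jun 6 2020, Jun 15 2020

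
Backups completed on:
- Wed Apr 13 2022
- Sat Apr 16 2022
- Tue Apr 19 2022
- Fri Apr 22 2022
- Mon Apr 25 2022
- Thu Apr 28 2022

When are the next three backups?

Every event comes 3 days after the last (3, 3, 3, 3, 3).
Thu Apr 28 2022 + 3 days = Sun May 1 2022.
Sun May 1 2022 + 3 days = Wed May 4 2022.
Wed May 4 2022 + 3 days = Sat May 7 2022.

Sun May 1 2022, Wed May 4 2022, Sat May 7 2022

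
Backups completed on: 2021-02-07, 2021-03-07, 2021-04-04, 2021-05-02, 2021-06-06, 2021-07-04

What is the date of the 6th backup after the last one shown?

2022-01-02

Gaps: 28, 28, 28, 35, 28 days — a mix of 28 and 35. Every date is a Sunday.
Each is the 1st Sunday of its month.
1st Sunday of August 2021: 2021-08-01.
1st Sunday of September 2021: 2021-09-05.
1st Sunday of October 2021: 2021-10-03.
November 2021 — 1st Sunday is 2021-11-07.
December 2021 — 1st Sunday is 2021-12-05.
1st Sunday of January 2022: 2022-01-02.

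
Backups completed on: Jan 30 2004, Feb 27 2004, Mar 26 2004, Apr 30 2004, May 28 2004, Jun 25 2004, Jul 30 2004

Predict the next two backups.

Every date is a Friday; gaps 28, 28, 35, 28, 28, 35 days.
Each is the last Friday of its month (at least one falls on the 29th or later, ruling out '4th Friday').
Last Friday of August 2004: Aug 27 2004.
Last Friday of September 2004: Sep 24 2004.

Aug 27 2004, Sep 24 2004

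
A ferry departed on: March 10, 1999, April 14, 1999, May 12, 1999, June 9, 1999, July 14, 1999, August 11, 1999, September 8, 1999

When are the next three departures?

October 13, 1999; November 10, 1999; December 8, 1999

These are Wednesdays at 28- or 35-day spacing (35, 28, 28, 35, 28, 28).
The pattern: 2nd Wednesday of the month.
2nd Wednesday of October 1999: October 13, 1999.
November 1999 — 2nd Wednesday is November 10, 1999.
2nd Wednesday of December 1999: December 8, 1999.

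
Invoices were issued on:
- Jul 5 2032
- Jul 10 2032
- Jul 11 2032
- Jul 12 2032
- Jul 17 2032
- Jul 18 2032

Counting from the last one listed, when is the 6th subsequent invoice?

Aug 1 2032

Gaps: 5, 1, 1, 5, 1 days — not constant, but cyclic with period 3.
The events fall on every Monday, Saturday and Sunday.
The following Monday is Jul 19 2032.
Next Saturday: Jul 24 2032.
The following Sunday is Jul 25 2032.
The following Monday is Jul 26 2032.
Next Saturday: Jul 31 2032.
The following Sunday is Aug 1 2032.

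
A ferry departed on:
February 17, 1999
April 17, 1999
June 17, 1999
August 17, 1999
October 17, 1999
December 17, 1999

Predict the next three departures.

February 17, 2000; April 17, 2000; June 17, 2000

Each date is the 17th; the gaps (59, 61, 61, 61, 61) track the month lengths.
The rule is the 17th of every 2 months.
February 2000: February 17, 2000.
Next: April 2000 → April 17, 2000.
Next: June 2000 → June 17, 2000.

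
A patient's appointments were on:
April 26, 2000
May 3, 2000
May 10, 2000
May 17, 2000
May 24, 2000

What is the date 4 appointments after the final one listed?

The spacing is 7, 7, 7, 7 days — always 7 days.
May 24, 2000 + 7 days = May 31, 2000.
May 31, 2000 + 7 days = June 7, 2000.
June 7, 2000 + 7 days = June 14, 2000.
June 14, 2000 + 7 days = June 21, 2000.

June 21, 2000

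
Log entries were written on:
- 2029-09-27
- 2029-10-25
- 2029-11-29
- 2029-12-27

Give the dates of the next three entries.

These are Thursdays with 28, 35, 28-day gaps.
Each is the final Thursday of its month — 2029-11-29 is past the 28th, so '4th Thursday' doesn't fit.
Last Thursday of January 2030: 2030-01-31.
February 2030 ends with Thursday 2030-02-28.
March 2030 ends with Thursday 2030-03-28.

2030-01-31, 2030-02-28, 2030-03-28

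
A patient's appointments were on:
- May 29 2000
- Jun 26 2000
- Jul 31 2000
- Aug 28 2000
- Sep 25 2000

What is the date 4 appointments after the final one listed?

These are Mondays with 28, 35, 28, 28-day gaps.
Each is the final Monday of its month — May 29 2000 is past the 28th, so '4th Monday' doesn't fit.
Last Monday of October 2000: Oct 30 2000.
Last Monday of November 2000: Nov 27 2000.
Last Monday of December 2000: Dec 25 2000.
January 2001 ends with Monday Jan 29 2001.

Jan 29 2001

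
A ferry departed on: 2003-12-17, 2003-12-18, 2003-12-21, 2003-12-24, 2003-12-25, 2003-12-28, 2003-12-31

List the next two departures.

2004-01-01, 2004-01-04

The gap pattern 1, 3, 3, 1, 3, 3 repeats every 3 events.
These are the Wednesdays, Thursdays and Sundays of each week.
The following Thursday is 2004-01-01.
Next Sunday: 2004-01-04.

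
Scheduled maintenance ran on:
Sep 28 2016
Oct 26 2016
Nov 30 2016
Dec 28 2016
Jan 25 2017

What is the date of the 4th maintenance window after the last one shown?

All Wednesdays; the gaps (28, 35, 28, 28) vary with month length.
This is the last Wednesday of each month.
February 2017 ends with Wednesday Feb 22 2017.
March 2017 ends with Wednesday Mar 29 2017.
April 2017 ends with Wednesday Apr 26 2017.
May 2017 ends with Wednesday May 31 2017.

May 31 2017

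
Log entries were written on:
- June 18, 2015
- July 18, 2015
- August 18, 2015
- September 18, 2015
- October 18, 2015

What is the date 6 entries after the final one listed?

April 18, 2016

The day-of-month is always 18 (30, 31, 31, 30 days between events).
So this recurs on the 18th of each month.
November 2015: November 18, 2015.
Next: December 2015 → December 18, 2015.
January 2016: January 18, 2016.
Next: February 2016 → February 18, 2016.
Next: March 2016 → March 18, 2016.
Next: April 2016 → April 18, 2016.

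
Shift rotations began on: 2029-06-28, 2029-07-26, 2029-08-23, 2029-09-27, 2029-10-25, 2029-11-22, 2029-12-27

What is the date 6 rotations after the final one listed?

These are Thursdays at 28- or 35-day spacing (28, 28, 35, 28, 28, 35).
The pattern: 4th Thursday of the month.
January 2030 — 4th Thursday is 2030-01-24.
4th Thursday of February 2030: 2030-02-28.
4th Thursday of March 2030: 2030-03-28.
4th Thursday of April 2030: 2030-04-25.
4th Thursday of May 2030: 2030-05-23.
4th Thursday of June 2030: 2030-06-27.

2030-06-27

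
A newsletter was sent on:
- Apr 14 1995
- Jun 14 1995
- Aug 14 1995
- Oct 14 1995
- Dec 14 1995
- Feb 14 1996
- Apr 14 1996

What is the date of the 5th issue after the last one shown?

Feb 14 1997

Each date is the 14th; the gaps (61, 61, 61, 61, 62, 60) track the month lengths.
The rule is the 14th of every 2 months.
June 1996: Jun 14 1996.
August 1996: Aug 14 1996.
Next: October 1996 → Oct 14 1996.
December 1996: Dec 14 1996.
Next: February 1997 → Feb 14 1997.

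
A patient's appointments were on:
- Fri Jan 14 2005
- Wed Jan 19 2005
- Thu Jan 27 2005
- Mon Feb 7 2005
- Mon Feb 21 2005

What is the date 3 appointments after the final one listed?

Fri Apr 22 2005

Gaps: 5, 8, 11, 14 days — each gap is 3 larger than the previous one.
Next gap: 17 days. Mon Feb 21 2005 + 17 days = Thu Mar 10 2005.
Next gap: 20 days. Thu Mar 10 2005 + 20 days = Wed Mar 30 2005.
Next gap: 23 days. Wed Mar 30 2005 + 23 days = Fri Apr 22 2005.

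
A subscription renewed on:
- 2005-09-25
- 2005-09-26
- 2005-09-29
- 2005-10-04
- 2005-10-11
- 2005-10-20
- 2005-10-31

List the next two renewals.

The spacing grows by 2 each time: 1, 3, 5, 7, 9, 11 days.
Next gap: 13 days. 2005-10-31 + 13 days = 2005-11-13.
Next gap: 15 days. 2005-11-13 + 15 days = 2005-11-28.

2005-11-13, 2005-11-28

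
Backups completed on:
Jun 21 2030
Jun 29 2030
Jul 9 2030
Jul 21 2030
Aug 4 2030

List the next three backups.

Gaps: 8, 10, 12, 14 days — each gap is 2 larger than the previous one.
Next gap: 16 days. Aug 4 2030 + 16 days = Aug 20 2030.
Next gap: 18 days. Aug 20 2030 + 18 days = Sep 7 2030.
Next gap: 20 days. Sep 7 2030 + 20 days = Sep 27 2030.

Aug 20 2030, Sep 7 2030, Sep 27 2030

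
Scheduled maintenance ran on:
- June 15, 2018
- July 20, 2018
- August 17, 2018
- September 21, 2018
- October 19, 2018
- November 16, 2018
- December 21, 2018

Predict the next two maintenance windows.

January 18, 2019; February 15, 2019

Gaps: 35, 28, 35, 28, 28, 35 days — a mix of 28 and 35. Every date is a Friday.
Each is the 3rd Friday of its month.
3rd Friday of January 2019: January 18, 2019.
3rd Friday of February 2019: February 15, 2019.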